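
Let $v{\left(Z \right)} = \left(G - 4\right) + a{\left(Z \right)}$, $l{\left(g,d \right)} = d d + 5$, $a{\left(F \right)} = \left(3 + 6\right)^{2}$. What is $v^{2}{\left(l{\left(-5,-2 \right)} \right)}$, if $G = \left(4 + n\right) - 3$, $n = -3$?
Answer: $5625$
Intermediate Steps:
$a{\left(F \right)} = 81$ ($a{\left(F \right)} = 9^{2} = 81$)
$l{\left(g,d \right)} = 5 + d^{2}$ ($l{\left(g,d \right)} = d^{2} + 5 = 5 + d^{2}$)
$G = -2$ ($G = \left(4 - 3\right) - 3 = 1 - 3 = -2$)
$v{\left(Z \right)} = 75$ ($v{\left(Z \right)} = \left(-2 - 4\right) + 81 = -6 + 81 = 75$)
$v^{2}{\left(l{\left(-5,-2 \right)} \right)} = 75^{2} = 5625$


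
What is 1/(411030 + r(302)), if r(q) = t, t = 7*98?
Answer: 1/411716 ≈ 2.4289e-6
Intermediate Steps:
t = 686
r(q) = 686
1/(411030 + r(302)) = 1/(411030 + 686) = 1/411716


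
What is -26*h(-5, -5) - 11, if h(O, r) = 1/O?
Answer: -29/5 ≈ -5.8000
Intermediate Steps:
-26*h(-5, -5) - 11 = -26/(-5) - 11 = -26*(-1/5) - 11 = 26/5 - 11 = -29/5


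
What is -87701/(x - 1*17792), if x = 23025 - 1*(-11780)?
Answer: -87701/17013 ≈ -5.1549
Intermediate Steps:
x = 34805 (x = 23025 + 11780 = 34805)
-87701/(x - 1*17792) = -87701/(34805 - 1*17792) = -87701/(34805 - 17792) = -87701/17013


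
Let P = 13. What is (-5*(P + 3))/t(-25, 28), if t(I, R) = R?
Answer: -20/7 ≈ -2.8571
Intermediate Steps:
(-5*(P + 3))/t(-25, 28) = -5*(13 + 3)/28 = -5*16*(1/28) = -80*1/28 = -20/7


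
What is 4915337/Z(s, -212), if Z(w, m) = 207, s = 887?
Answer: 4915337/207 ≈ 23746.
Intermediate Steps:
4915337/Z(s, -212) = 4915337/207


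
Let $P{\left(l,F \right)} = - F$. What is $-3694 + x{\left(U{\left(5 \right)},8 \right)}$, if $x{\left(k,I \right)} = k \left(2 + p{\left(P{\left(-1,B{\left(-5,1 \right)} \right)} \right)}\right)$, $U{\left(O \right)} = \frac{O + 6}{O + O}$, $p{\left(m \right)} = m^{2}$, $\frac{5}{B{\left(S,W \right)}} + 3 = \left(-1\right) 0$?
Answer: $- \frac{331987}{90} \approx -3688.7$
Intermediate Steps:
$B{\left(S,W \right)} = - \frac{5}{3}$ ($B{\left(S,W \right)} = \frac{5}{-3 - 0} = \frac{5}{-3 + 0} = \frac{5}{-3} = 5 \left(- \frac{1}{3}\right) = - \frac{5}{3}$)
$U{\left(O \right)} = \frac{6 + O}{2 O}$
$x{\left(k,I \right)} = \frac{43 k}{9}$ ($x{\left(k,I \right)} = k \left(2 + \left(\left(-1\right) \left(- \frac{5}{3}\right)\right)^{2}\right) = k \left(2 + \left(\frac{5}{3}\right)^{2}\right) = k \left(2 + \frac{25}{9}\right) = k \frac{43}{9} = \frac{43 k}{9}$)
$-3694 + x{\left(U{\left(5 \right)},8 \right)} = -3694 + \frac{43 \frac{6 + 5}{2 \cdot 5}}{9} = -3694 + \frac{43 \cdot \frac{1}{2} \cdot \frac{1}{5} \cdot 11}{9} = -3694 + \frac{43}{9} \cdot \frac{11}{10} = -3694 + \frac{473}{90} = - \frac{331987}{90}$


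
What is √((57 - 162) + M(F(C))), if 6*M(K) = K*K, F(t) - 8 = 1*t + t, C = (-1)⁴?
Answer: I*√795/3 ≈ 9.3986*I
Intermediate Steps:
C = 1
F(t) = 8 + 2*t (F(t) = 8 + (1*t + t) = 8 + (t + t) = 8 + 2*t)
M(K) = K²/6 (M(K) = (K*K)/6 = K²/6)
√((57 - 162) + M(F(C))) = √((57 - 162) + (8 + 2*1)²/6) = √(-105 + (8 + 2)²/6) = √(-105 + (⅙)*10²) = √(-105 + (⅙)*100) = √(-105 + 50/3) = √(-265/3) = I*√795/3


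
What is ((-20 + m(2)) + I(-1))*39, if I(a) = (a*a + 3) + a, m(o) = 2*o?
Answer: -507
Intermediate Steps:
I(a) = 3 + a + a**2 (I(a) = (a**2 + 3) + a = (3 + a**2) + a = 3 + a + a**2)
((-20 + m(2)) + I(-1))*39 = ((-20 + 2*2) + (3 - 1 + (-1)**2))*39 = ((-20 + 4) + (3 - 1 + 1))*39 = (-16 + 3)*39 = -13*39 = -507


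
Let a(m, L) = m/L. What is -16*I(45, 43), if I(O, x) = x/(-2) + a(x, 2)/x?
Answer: 336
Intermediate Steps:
I(O, x) = ½ - x/2 (I(O, x) = x/(-2) + (x/2)/x = x*(-½) + (x*(½))/x = -x/2 + (x/2)/x = -x/2 + ½ = ½ - x/2)
-16*I(45, 43) = -16*(½ - ½*43) = -16*(½ - 43/2) = -16*(-21) = 336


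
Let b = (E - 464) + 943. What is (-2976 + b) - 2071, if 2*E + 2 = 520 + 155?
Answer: -8463/2 ≈ -4231.5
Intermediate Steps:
E = 673/2 (E = -1 + (520 + 155)/2 = -1 + (½)*675 = -1 + 675/2 = 673/2 ≈ 336.50)
b = 1631/2 (b = (673/2 - 464) + 943 = -255/2 + 943 = 1631/2 ≈ 815.50)
(-2976 + b) - 2071 = (-2976 + 1631/2) - 2071 = -4321/2 - 2071 = -8463/2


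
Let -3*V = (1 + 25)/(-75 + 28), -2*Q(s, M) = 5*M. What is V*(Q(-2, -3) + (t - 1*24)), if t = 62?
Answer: 1183/141 ≈ 8.3901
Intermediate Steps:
Q(s, M) = -5*M/2
V = 26/141 (V = -(1 + 25)/(3*(-75 + 28)) = -26/(3*(-47)) = -26*(-1)/(3*47) = -⅓*(-26/47) = 26/141 ≈ 0.18440)
V*(Q(-2, -3) + (t - 1*24)) = 26*(-5/2*(-3) + (62 - 1*24))/141 = 26*(15/2 + (62 - 24))/141 = 26*(15/2 + 38)/141 = (26/141)*(91/2) = 1183/141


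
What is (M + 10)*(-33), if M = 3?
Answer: -429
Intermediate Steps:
(M + 10)*(-33) = (3 + 10)*(-33) = 13*(-33) = -429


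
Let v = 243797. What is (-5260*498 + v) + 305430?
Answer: -2070253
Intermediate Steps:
(-5260*498 + v) + 305430 = (-5260*498 + 243797) + 305430 = (-2619480 + 243797) + 305430 = -2375683 + 305430 = -2070253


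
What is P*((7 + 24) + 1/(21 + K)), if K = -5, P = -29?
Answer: -14413/16 ≈ -900.81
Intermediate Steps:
P*((7 + 24) + 1/(21 + K)) = -29*((7 + 24) + 1/(21 - 5)) = -29*(31 + 1/16) = -29*497/16 = -14413/16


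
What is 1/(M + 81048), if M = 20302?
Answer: 1/101350 ≈ 9.8668e-6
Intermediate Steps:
1/(M + 81048) = 1/(20302 + 81048) = 1/101350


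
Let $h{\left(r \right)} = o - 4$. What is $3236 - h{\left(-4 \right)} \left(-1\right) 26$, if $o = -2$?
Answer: $3080$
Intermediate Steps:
$h{\left(r \right)} = -6$ ($h{\left(r \right)} = -2 - 4 = -6$)
$3236 - h{\left(-4 \right)} \left(-1\right) 26 = 3236 - \left(-6\right) \left(-1\right) 26 = 3236 - 6 \cdot 26 = 3236 - 156 = 3080$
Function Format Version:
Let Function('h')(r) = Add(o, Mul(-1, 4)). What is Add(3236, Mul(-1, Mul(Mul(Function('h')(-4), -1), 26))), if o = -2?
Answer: 3080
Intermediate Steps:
Function('h')(r) = -6 (Function('h')(r) = Add(-2, Mul(-1, 4)) = Add(-2, -4) = -6)
Add(3236, Mul(-1, Mul(Mul(Function('h')(-4), -1), 26))) = Add(3236, Mul(-1, Mul(Mul(-6, -1), 26))) = Add(3236, Mul(-1, Mul(6, 26))) = Add(3236, Mul(-1, 156)) = Add(3236, -156) = 3080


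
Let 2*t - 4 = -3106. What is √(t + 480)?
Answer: 3*I*√119 ≈ 32.726*I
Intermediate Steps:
t = -1551 (t = 2 + (½)*(-3106) = 2 - 1553 = -1551)
√(t + 480) = √(-1551 + 480) = √(-1071) = 3*I*√119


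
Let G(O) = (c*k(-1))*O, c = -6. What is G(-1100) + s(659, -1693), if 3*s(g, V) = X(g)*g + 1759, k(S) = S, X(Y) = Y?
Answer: 416240/3 ≈ 1.3875e+5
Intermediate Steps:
G(O) = 6*O (G(O) = (-6*(-1))*O = 6*O)
s(g, V) = 1759/3 + g²/3 (s(g, V) = (g*g + 1759)/3 = (g² + 1759)/3 = (1759 + g²)/3 = 1759/3 + g²/3)
G(-1100) + s(659, -1693) = 6*(-1100) + (1759/3 + (⅓)*659²) = -6600 + (1759/3 + (⅓)*434281) = -6600 + (1759/3 + 434281/3) = -6600 + 436040/3 = 416240/3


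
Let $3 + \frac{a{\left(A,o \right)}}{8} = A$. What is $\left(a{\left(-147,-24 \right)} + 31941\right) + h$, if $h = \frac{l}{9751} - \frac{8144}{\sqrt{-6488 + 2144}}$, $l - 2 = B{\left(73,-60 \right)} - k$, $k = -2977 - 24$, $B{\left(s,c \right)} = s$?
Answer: $\frac{299758567}{9751} + \frac{2036 i \sqrt{1086}}{543} \approx 30741.0 + 123.56 i$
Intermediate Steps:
$k = -3001$
$a{\left(A,o \right)} = -24 + 8 A$
$l = 3076$ ($l = 2 + \left(73 - -3001\right) = 2 + \left(73 + 3001\right) = 2 + 3074 = 3076$)
$h = \frac{3076}{9751} + \frac{2036 i \sqrt{1086}}{543}$ ($h = \frac{3076}{9751} - \frac{8144}{\sqrt{-6488 + 2144}} = 3076 \cdot \frac{1}{9751} - \frac{8144}{\sqrt{-4344}} = \frac{3076}{9751} - \frac{8144}{2 i \sqrt{1086}} = \frac{3076}{9751} - 8144 \left(- \frac{i \sqrt{1086}}{2172}\right) = \frac{3076}{9751} + \frac{2036 i \sqrt{1086}}{543} \approx 0.31545 + 123.56 i$)
$\left(a{\left(-147,-24 \right)} + 31941\right) + h = \left(\left(-24 + 8 \left(-147\right)\right) + 31941\right) + \left(\frac{3076}{9751} + \frac{2036 i \sqrt{1086}}{543}\right) = \left(\left(-24 - 1176\right) + 31941\right) + \left(\frac{3076}{9751} + \frac{2036 i \sqrt{1086}}{543}\right) = \left(-1200 + 31941\right) + \left(\frac{3076}{9751} + \frac{2036 i \sqrt{1086}}{543}\right) = 30741 + \left(\frac{3076}{9751} + \frac{2036 i \sqrt{1086}}{543}\right) = \frac{299758567}{9751} + \frac{2036 i \sqrt{1086}}{543}$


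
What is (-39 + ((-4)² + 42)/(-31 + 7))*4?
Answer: -497/3 ≈ -165.67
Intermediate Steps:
(-39 + ((-4)² + 42)/(-31 + 7))*4 = (-39 + (16 + 42)/(-24))*4 = (-39 + 58*(-1/24))*4 = (-39 - 29/12)*4 = -497/12*4 = -497/3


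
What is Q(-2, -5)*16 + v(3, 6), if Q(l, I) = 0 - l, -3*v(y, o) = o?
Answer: 30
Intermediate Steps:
v(y, o) = -o/3
Q(l, I) = -l
Q(-2, -5)*16 + v(3, 6) = -1*(-2)*16 - ⅓*6 = 2*16 - 2 = 32 - 2 = 30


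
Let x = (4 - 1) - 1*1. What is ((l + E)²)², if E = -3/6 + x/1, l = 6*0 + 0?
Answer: 81/16 ≈ 5.0625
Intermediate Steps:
x = 2 (x = 3 - 1 = 2)
l = 0 (l = 0 + 0 = 0)
E = 3/2 (E = -3/6 + 2/1 = -3*⅙ + 2*1 = -½ + 2 = 3/2 ≈ 1.5000)
((l + E)²)² = ((0 + 3/2)²)² = ((3/2)²)² = (9/4)² = 81/16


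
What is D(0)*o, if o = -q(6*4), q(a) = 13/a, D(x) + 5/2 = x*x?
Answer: 65/48 ≈ 1.3542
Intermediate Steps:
D(x) = -5/2 + x² (D(x) = -5/2 + x*x = -5/2 + x²)
o = -13/24 (o = -13/(6*4) = -13/24 ≈ -0.54167)
D(0)*o = (-5/2 + 0²)*(-13/24) = (-5/2 + 0)*(-13/24) = -5/2*(-13/24) = 65/48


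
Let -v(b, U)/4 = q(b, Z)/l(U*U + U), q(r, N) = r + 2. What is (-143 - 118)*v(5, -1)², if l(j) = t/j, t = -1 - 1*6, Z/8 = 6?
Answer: 0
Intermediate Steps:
Z = 48 (Z = 8*6 = 48)
t = -7 (t = -1 - 6 = -7)
q(r, N) = 2 + r
l(j) = -7/j
v(b, U) = -4*(2 + b)*(-U/7 - U²/7) (v(b, U) = -4*(2 + b)/((-7/(U*U + U))) = -4*(2 + b)/((-7/(U² + U))) = -4*(2 + b)/((-7/(U + U²))) = -4*(2 + b)*(-U/7 - U²/7))
(-143 - 118)*v(5, -1)² = (-143 - 118)*((4/7)*(-1)*(1 - 1)*(2 + 5))² = -261*((4/7)*(-1)*0*7)² = -261*0² = -261*0 = 0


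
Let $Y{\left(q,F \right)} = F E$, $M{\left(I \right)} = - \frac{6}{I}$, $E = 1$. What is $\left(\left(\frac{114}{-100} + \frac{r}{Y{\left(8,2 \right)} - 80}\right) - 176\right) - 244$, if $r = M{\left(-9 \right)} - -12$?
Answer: $- \frac{2464619}{5850} \approx -421.3$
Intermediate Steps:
$Y{\left(q,F \right)} = F$ ($Y{\left(q,F \right)} = F 1 = F$)
$r = \frac{38}{3}$ ($r = - \frac{6}{-9} - -12 = \left(-6\right) \left(- \frac{1}{9}\right) + 12 = \frac{2}{3} + 12 = \frac{38}{3} \approx 12.667$)
$\left(\left(\frac{114}{-100} + \frac{r}{Y{\left(8,2 \right)} - 80}\right) - 176\right) - 244 = \left(\left(\frac{114}{-100} + \frac{38}{3 \left(2 - 80\right)}\right) - 176\right) - 244 = \left(\left(114 \left(- \frac{1}{100}\right) + \frac{38}{3 \left(2 - 80\right)}\right) - 176\right) - 244 = \left(\left(- \frac{57}{50} + \frac{38}{3 \left(-78\right)}\right) - 176\right) - 244 = \left(\left(- \frac{57}{50} + \frac{38}{3} \left(- \frac{1}{78}\right)\right) - 176\right) - 244 = \left(\left(- \frac{57}{50} - \frac{19}{117}\right) - 176\right) - 244 = \left(- \frac{7619}{5850} - 176\right) - 244 = - \frac{1037219}{5850} - 244 = - \frac{2464619}{5850}$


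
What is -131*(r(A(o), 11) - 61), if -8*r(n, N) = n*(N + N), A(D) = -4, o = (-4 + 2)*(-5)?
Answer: 6550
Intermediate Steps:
o = 10 (o = -2*(-5) = 10)
r(n, N) = -N*n/4 (r(n, N) = -n*(N + N)/8 = -n*2*N/8 = -N*n/4)
-131*(r(A(o), 11) - 61) = -131*(-¼*11*(-4) - 61) = -131*(11 - 61) = -131*(-50) = 6550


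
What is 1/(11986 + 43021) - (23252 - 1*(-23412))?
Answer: -2566846647/55007 ≈ -46664.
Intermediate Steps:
1/(11986 + 43021) - (23252 - 1*(-23412)) = 1/55007 - (23252 + 23412) = 1/55007 - 1*46664 = 1/55007 - 46664 = -2566846647/55007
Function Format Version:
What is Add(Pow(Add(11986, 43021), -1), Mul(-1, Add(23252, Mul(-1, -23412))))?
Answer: Rational(-2566846647, 55007) ≈ -46664.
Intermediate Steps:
Add(Pow(Add(11986, 43021), -1), Mul(-1, Add(23252, Mul(-1, -23412)))) = Add(Pow(55007, -1), Mul(-1, Add(23252, 23412))) = Add(Rational(1, 55007), Mul(-1, 46664)) = Add(Rational(1, 55007), -46664) = Rational(-2566846647, 55007)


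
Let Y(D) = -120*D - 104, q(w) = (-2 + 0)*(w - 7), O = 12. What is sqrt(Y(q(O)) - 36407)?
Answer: I*sqrt(35311) ≈ 187.91*I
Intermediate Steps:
q(w) = 14 - 2*w (q(w) = -2*(-7 + w) = 14 - 2*w)
Y(D) = -104 - 120*D
sqrt(Y(q(O)) - 36407) = sqrt((-104 - 120*(14 - 2*12)) - 36407) = sqrt((-104 - 120*(14 - 24)) - 36407) = sqrt((-104 - 120*(-10)) - 36407) = sqrt((-104 + 1200) - 36407) = sqrt(1096 - 36407) = sqrt(-35311) = I*sqrt(35311)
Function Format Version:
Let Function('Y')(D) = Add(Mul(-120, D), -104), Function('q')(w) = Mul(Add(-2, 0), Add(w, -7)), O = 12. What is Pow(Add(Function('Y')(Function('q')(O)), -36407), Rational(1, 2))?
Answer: Mul(I, Pow(35311, Rational(1, 2))) ≈ Mul(187.91, I)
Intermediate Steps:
Function('q')(w) = Add(14, Mul(-2, w)) (Function('q')(w) = Mul(-2, Add(-7, w)) = Add(14, Mul(-2, w)))
Function('Y')(D) = Add(-104, Mul(-120, D))
Pow(Add(Function('Y')(Function('q')(O)), -36407), Rational(1, 2)) = Pow(Add(Add(-104, Mul(-120, Add(14, Mul(-2, 12)))), -36407), Rational(1, 2)) = Pow(Add(Add(-104, Mul(-120, Add(14, -24))), -36407), Rational(1, 2)) = Pow(Add(Add(-104, Mul(-120, -10)), -36407), Rational(1, 2)) = Pow(Add(Add(-104, 1200), -36407), Rational(1, 2)) = Pow(Add(1096, -36407), Rational(1, 2)) = Pow(-35311, Rational(1, 2)) = Mul(I, Pow(35311, Rational(1, 2)))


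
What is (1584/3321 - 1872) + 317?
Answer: -573619/369 ≈ -1554.5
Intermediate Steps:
(1584/3321 - 1872) + 317 = (1584*(1/3321) - 1872) + 317 = (176/369 - 1872) + 317 = -690592/369 + 317 = -573619/369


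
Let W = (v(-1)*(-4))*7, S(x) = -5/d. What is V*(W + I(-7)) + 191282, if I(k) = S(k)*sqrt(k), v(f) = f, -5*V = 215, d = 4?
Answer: 190078 + 215*I*sqrt(7)/4 ≈ 1.9008e+5 + 142.21*I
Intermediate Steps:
V = -43 (V = -1/5*215 = -43)
S(x) = -5/4
W = 28 (W = -1*(-4)*7 = 4*7 = 28)
I(k) = -5*sqrt(k)/4
V*(W + I(-7)) + 191282 = -43*(28 - 5*I*sqrt(7)/4) + 191282 = (-1204 + 215*I*sqrt(7)/4) + 191282 = 190078 + 215*I*sqrt(7)/4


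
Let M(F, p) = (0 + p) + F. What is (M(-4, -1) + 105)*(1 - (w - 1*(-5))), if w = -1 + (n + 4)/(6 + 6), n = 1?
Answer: -1025/3 ≈ -341.67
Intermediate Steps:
w = -7/12 (w = -1 + (1 + 4)/(6 + 6) = -1 + 5/12 = -7/12 ≈ -0.58333)
M(F, p) = F + p (M(F, p) = p + F = F + p)
(M(-4, -1) + 105)*(1 - (w - 1*(-5))) = ((-4 - 1) + 105)*(1 - (-7/12 - 1*(-5))) = (-5 + 105)*(1 - (-7/12 + 5)) = 100*(1 - 1*53/12) = 100*(1 - 53/12) = 100*(-41/12) = -1025/3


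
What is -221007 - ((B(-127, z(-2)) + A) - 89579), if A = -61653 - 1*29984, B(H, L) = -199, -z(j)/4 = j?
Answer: -39592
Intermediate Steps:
z(j) = -4*j
A = -91637 (A = -61653 - 29984 = -91637)
-221007 - ((B(-127, z(-2)) + A) - 89579) = -221007 - ((-199 - 91637) - 89579) = -221007 - (-91836 - 89579) = -221007 - 1*(-181415) = -221007 + 181415 = -39592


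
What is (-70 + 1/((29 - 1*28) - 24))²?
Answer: 2595321/529 ≈ 4906.1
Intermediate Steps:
(-70 + 1/((29 - 1*28) - 24))² = (-70 + 1/((29 - 28) - 24))² = (-70 + 1/(1 - 24))² = (-70 + 1/(-23))² = (-70 - 1/23)² = (-1611/23)² = 2595321/529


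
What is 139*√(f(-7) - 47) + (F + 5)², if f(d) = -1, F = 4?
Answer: 81 + 556*I*√3 ≈ 81.0 + 963.02*I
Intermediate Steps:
139*√(f(-7) - 47) + (F + 5)² = 139*√(-1 - 47) + (4 + 5)² = 139*√(-48) + 9² = 139*(4*I*√3) + 81 = 556*I*√3 + 81 = 81 + 556*I*√3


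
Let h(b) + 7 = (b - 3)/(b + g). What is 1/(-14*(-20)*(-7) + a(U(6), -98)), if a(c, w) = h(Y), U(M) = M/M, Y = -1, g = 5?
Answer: -1/1968 ≈ -0.00050813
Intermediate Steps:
h(b) = -7 + (-3 + b)/(5 + b) (h(b) = -7 + (b - 3)/(b + 5) = -7 + (-3 + b)/(5 + b))
U(M) = 1
a(c, w) = -8 (a(c, w) = 2*(-19 - 3*(-1))/(5 - 1) = 2*(-19 + 3)/4 = 2*(1/4)*(-16) = -8)
1/(-14*(-20)*(-7) + a(U(6), -98)) = 1/(-14*(-20)*(-7) - 8) = 1/(280*(-7) - 8) = 1/(-1960 - 8) = 1/(-1968) = -1/1968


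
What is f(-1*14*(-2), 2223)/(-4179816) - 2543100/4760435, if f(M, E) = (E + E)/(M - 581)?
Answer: -65313304928831/122260572623532 ≈ -0.53421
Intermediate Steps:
f(M, E) = 2*E/(-581 + M) (f(M, E) = (2*E)/(-581 + M) = 2*E/(-581 + M))
f(-1*14*(-2), 2223)/(-4179816) - 2543100/4760435 = (2*2223/(-581 - 1*14*(-2)))/(-4179816) - 2543100/4760435 = (2*2223/(-581 - 14*(-2)))*(-1/4179816) - 2543100*1/4760435 = (2*2223/(-581 + 28))*(-1/4179816) - 508620/952087 = (2*2223/(-553))*(-1/4179816) - 508620/952087 = (2*2223*(-1/553))*(-1/4179816) - 508620/952087 = -4446/553*(-1/4179816) - 508620/952087 = 247/128413236 - 508620/952087 = -65313304928831/122260572623532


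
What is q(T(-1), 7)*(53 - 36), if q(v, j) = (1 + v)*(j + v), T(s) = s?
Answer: 0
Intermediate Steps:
q(T(-1), 7)*(53 - 36) = (7 - 1 + (-1)² + 7*(-1))*(53 - 36) = (7 - 1 + 1 - 7)*17 = 0*17 = 0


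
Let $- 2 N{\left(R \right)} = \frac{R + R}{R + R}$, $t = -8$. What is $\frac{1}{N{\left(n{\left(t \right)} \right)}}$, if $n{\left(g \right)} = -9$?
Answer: $-2$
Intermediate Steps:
$N{\left(R \right)} = - \frac{1}{2}$ ($N{\left(R \right)} = - \frac{\left(R + R\right) \frac{1}{R + R}}{2} = - \frac{2 R \frac{1}{2 R}}{2} = \left(- \frac{1}{2}\right) 1 = - \frac{1}{2}$)
$\frac{1}{N{\left(n{\left(t \right)} \right)}} = \frac{1}{- \frac{1}{2}} = -2$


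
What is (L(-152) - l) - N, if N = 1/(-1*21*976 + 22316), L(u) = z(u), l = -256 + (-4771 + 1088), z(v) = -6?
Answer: 7158059/1820 ≈ 3933.0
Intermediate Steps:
l = -3939 (l = -256 - 3683 = -3939)
L(u) = -6
N = 1/1820 (N = 1/(-21*976 + 22316) = 1/(-20496 + 22316) = 1/1820 ≈ 0.00054945)
(L(-152) - l) - N = (-6 - 1*(-3939)) - 1*1/1820 = (-6 + 3939) - 1/1820 = 3933 - 1/1820 = 7158059/1820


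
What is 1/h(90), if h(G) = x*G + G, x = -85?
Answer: -1/7560 ≈ -0.00013228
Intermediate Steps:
h(G) = -84*G (h(G) = -85*G + G = -84*G)
1/h(90) = 1/(-84*90) = 1/(-7560) = -1/7560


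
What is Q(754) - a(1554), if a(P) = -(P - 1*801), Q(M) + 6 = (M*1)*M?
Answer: 569263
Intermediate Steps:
Q(M) = -6 + M**2 (Q(M) = -6 + (M*1)*M = -6 + M*M = -6 + M**2)
a(P) = 801 - P (a(P) = -(P - 801) = -(-801 + P) = 801 - P)
Q(754) - a(1554) = (-6 + 754**2) - (801 - 1*1554) = (-6 + 568516) - (801 - 1554) = 568510 - 1*(-753) = 568510 + 753 = 569263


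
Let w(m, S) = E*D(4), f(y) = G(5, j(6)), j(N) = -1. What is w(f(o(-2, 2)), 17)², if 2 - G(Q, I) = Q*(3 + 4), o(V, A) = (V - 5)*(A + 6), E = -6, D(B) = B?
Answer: 576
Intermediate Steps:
o(V, A) = (-5 + V)*(6 + A)
G(Q, I) = 2 - 7*Q (G(Q, I) = 2 - Q*(3 + 4) = 2 - Q*7 = 2 - 7*Q)
f(y) = -33 (f(y) = 2 - 7*5 = 2 - 35 = -33)
w(m, S) = -24 (w(m, S) = -6*4 = -24)
w(f(o(-2, 2)), 17)² = (-24)² = 576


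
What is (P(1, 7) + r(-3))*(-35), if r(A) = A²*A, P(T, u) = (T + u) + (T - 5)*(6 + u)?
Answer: 2485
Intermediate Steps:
P(T, u) = T + u + (-5 + T)*(6 + u) (P(T, u) = (T + u) + (-5 + T)*(6 + u) = T + u + (-5 + T)*(6 + u))
r(A) = A³
(P(1, 7) + r(-3))*(-35) = ((-30 - 4*7 + 7*1 + 1*7) + (-3)³)*(-35) = ((-30 - 28 + 7 + 7) - 27)*(-35) = (-44 - 27)*(-35) = -71*(-35) = 2485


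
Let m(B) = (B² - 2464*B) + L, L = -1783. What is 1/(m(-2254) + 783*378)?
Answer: 1/10928563 ≈ 9.1503e-8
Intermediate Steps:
m(B) = -1783 + B² - 2464*B (m(B) = (B² - 2464*B) - 1783 = -1783 + B² - 2464*B)
1/(m(-2254) + 783*378) = 1/((-1783 + (-2254)² - 2464*(-2254)) + 783*378) = 1/((-1783 + 5080516 + 5553856) + 295974) = 1/(10632589 + 295974) = 1/10928563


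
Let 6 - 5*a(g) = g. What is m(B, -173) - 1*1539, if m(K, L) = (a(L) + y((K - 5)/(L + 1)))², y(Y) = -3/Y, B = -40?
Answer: -8522/9 ≈ -946.89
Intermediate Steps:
a(g) = 6/5 - g/5
m(K, L) = (6/5 - L/5 - 3*(1 + L)/(-5 + K))² (m(K, L) = ((6/5 - L/5) - 3*(L + 1)/(K - 5))² = ((6/5 - L/5) - 3*(1 + L)/(-5 + K))² = (6/5 - L/5 - 3*(1 + L)/(-5 + K))²)
m(B, -173) - 1*1539 = (15 + 15*(-173) + (-6 - 173)*(-5 - 40))²/(25*(-5 - 40)²) - 1*1539 = (1/25)*(15 - 2595 - 179*(-45))²/(-45)² - 1539 = (1/25)*(1/2025)*(15 - 2595 + 8055)² - 1539 = (1/25)*(1/2025)*5475² - 1539 = (1/25)*(1/2025)*29975625 - 1539 = 5329/9 - 1539 = -8522/9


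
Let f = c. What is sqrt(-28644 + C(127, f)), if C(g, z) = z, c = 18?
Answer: I*sqrt(28626) ≈ 169.19*I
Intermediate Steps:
f = 18
sqrt(-28644 + C(127, f)) = sqrt(-28644 + 18) = sqrt(-28626) = I*sqrt(28626)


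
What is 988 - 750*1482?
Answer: -1110512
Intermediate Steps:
988 - 750*1482 = 988 - 1111500 = -1110512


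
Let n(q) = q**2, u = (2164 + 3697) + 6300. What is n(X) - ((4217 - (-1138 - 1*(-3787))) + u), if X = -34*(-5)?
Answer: 15171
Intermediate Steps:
u = 12161 (u = 5861 + 6300 = 12161)
X = 170
n(X) - ((4217 - (-1138 - 1*(-3787))) + u) = 170**2 - ((4217 - (-1138 - 1*(-3787))) + 12161) = 28900 - ((4217 - (-1138 + 3787)) + 12161) = 28900 - ((4217 - 1*2649) + 12161) = 28900 - ((4217 - 2649) + 12161) = 28900 - (1568 + 12161) = 28900 - 1*13729 = 28900 - 13729 = 15171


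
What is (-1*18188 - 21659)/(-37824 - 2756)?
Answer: 39847/40580 ≈ 0.98194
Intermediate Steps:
(-1*18188 - 21659)/(-37824 - 2756) = (-18188 - 21659)/(-40580) = -39847*(-1/40580) = 39847/40580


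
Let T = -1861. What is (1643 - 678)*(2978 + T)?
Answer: 1077905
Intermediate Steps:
(1643 - 678)*(2978 + T) = (1643 - 678)*(2978 - 1861) = 965*1117 = 1077905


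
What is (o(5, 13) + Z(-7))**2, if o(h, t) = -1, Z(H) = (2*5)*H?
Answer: 5041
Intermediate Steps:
Z(H) = 10*H
(o(5, 13) + Z(-7))**2 = (-1 + 10*(-7))**2 = (-1 - 70)**2 = (-71)**2 = 5041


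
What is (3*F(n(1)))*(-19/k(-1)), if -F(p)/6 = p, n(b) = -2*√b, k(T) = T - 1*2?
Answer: 228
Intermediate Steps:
k(T) = -2 + T (k(T) = T - 2 = -2 + T)
F(p) = -6*p
(3*F(n(1)))*(-19/k(-1)) = (3*(-(-12)*√1))*(-19/(-2 - 1)) = (3*(-(-12)))*(-19/(-3)) = (3*(-6*(-2)))*(-19*(-⅓)) = (3*12)*(19/3) = 36*(19/3) = 228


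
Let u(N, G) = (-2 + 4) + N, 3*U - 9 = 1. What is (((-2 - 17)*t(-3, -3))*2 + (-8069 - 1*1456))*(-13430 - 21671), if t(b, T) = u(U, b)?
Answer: 1024352483/3 ≈ 3.4145e+8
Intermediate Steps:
U = 10/3 (U = 3 + (⅓)*1 = 3 + ⅓ = 10/3 ≈ 3.3333)
u(N, G) = 2 + N
t(b, T) = 16/3 (t(b, T) = 2 + 10/3 = 16/3)
(((-2 - 17)*t(-3, -3))*2 + (-8069 - 1*1456))*(-13430 - 21671) = (((-2 - 17)*(16/3))*2 + (-8069 - 1*1456))*(-13430 - 21671) = (-19*16/3*2 + (-8069 - 1456))*(-35101) = (-304/3*2 - 9525)*(-35101) = (-608/3 - 9525)*(-35101) = -29183/3*(-35101) = 1024352483/3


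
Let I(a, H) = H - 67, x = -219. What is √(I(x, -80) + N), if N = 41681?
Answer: √41534 ≈ 203.80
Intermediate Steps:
I(a, H) = -67 + H
√(I(x, -80) + N) = √((-67 - 80) + 41681) = √(-147 + 41681) = √41534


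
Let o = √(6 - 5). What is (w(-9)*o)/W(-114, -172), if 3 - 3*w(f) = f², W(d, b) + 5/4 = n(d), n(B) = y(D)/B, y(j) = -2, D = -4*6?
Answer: 5928/281 ≈ 21.096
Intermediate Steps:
D = -24
n(B) = -2/B
W(d, b) = -5/4 - 2/d
o = 1 (o = √1 = 1)
w(f) = 1 - f²/3
(w(-9)*o)/W(-114, -172) = ((1 - ⅓*(-9)²)*1)/(-5/4 - 2/(-114)) = ((1 - ⅓*81)*1)/(-5/4 - 2*(-1/114)) = ((1 - 27)*1)/(-5/4 + 1/57) = (-26*1)/(-281/228) = -26*(-228/281) = 5928/281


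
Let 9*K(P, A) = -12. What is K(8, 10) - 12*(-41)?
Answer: 1472/3 ≈ 490.67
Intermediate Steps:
K(P, A) = -4/3 (K(P, A) = (⅑)*(-12) = -4/3)
K(8, 10) - 12*(-41) = -4/3 - 12*(-41) = -4/3 + 492 = 1472/3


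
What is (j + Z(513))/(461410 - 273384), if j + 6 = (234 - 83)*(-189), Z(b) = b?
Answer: -14016/94013 ≈ -0.14909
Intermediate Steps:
j = -28545 (j = -6 + (234 - 83)*(-189) = -6 + 151*(-189) = -6 - 28539 = -28545)
(j + Z(513))/(461410 - 273384) = (-28545 + 513)/(461410 - 273384) = -28032/188026 = -28032*1/188026 = -14016/94013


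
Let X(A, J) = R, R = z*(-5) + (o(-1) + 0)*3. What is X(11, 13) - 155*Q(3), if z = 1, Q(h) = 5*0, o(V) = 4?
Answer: 7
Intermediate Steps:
Q(h) = 0
R = 7 (R = 1*(-5) + (4 + 0)*3 = -5 + 4*3 = -5 + 12 = 7)
X(A, J) = 7
X(11, 13) - 155*Q(3) = 7 - 155*0 = 7 + 0 = 7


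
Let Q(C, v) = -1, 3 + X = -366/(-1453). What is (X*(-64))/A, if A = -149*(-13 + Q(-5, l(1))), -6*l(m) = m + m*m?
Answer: 127776/1515479 ≈ 0.084314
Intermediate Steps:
X = -3993/1453 (X = -3 - 366/(-1453) = -3 - 366*(-1/1453) = -3 + 366/1453 = -3993/1453 ≈ -2.7481)
l(m) = -m/6 - m**2/6 (l(m) = -(m + m*m)/6 = -(m + m**2)/6 = -m/6 - m**2/6)
A = 2086 (A = -149*(-13 - 1) = -149*(-14) = 2086)
(X*(-64))/A = -3993/1453*(-64)/2086 = (255552/1453)*(1/2086) = 127776/1515479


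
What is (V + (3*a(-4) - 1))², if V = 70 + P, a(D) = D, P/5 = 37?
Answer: 58564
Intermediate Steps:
P = 185 (P = 5*37 = 185)
V = 255 (V = 70 + 185 = 255)
(V + (3*a(-4) - 1))² = (255 + (3*(-4) - 1))² = (255 + (-12 - 1))² = (255 - 13)² = 242² = 58564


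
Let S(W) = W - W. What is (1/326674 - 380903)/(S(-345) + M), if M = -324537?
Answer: 124431106621/106017799938 ≈ 1.1737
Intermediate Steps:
S(W) = 0
(1/326674 - 380903)/(S(-345) + M) = (1/326674 - 380903)/(0 - 324537) = (1/326674 - 380903)/(-324537) = -124431106621/326674*(-1/324537) = 124431106621/106017799938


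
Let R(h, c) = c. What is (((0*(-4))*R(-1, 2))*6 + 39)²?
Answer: 1521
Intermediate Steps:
(((0*(-4))*R(-1, 2))*6 + 39)² = (((0*(-4))*2)*6 + 39)² = ((0*2)*6 + 39)² = (0*6 + 39)² = (0 + 39)² = 39² = 1521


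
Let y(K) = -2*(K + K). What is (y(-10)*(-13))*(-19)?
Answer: 9880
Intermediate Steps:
y(K) = -4*K
(y(-10)*(-13))*(-19) = (-4*(-10)*(-13))*(-19) = (40*(-13))*(-19) = -520*(-19) = 9880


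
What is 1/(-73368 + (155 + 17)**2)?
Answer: -1/43784 ≈ -2.2839e-5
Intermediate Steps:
1/(-73368 + (155 + 17)**2) = 1/(-73368 + 172**2) = 1/(-73368 + 29584) = 1/(-43784) = -1/43784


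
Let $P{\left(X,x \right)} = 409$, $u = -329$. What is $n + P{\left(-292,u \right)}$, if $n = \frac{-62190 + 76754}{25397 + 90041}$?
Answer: $\frac{23614353}{57719} \approx 409.13$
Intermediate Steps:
$n = \frac{7282}{57719}$ ($n = \frac{14564}{115438} = 14564 \cdot \frac{1}{115438} = \frac{7282}{57719} \approx 0.12616$)
$n + P{\left(-292,u \right)} = \frac{7282}{57719} + 409 = \frac{23614353}{57719}$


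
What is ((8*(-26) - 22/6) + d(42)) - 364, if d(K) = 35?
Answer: -1622/3 ≈ -540.67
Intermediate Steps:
((8*(-26) - 22/6) + d(42)) - 364 = ((8*(-26) - 22/6) + 35) - 364 = ((-208 - 22*1/6) + 35) - 364 = ((-208 - 11/3) + 35) - 364 = (-635/3 + 35) - 364 = -530/3 - 364 = -1622/3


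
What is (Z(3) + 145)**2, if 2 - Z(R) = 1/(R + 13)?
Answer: 5527201/256 ≈ 21591.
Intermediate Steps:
Z(R) = 2 - 1/(13 + R) (Z(R) = 2 - 1/(R + 13) = 2 - 1/(13 + R))
(Z(3) + 145)**2 = ((25 + 2*3)/(13 + 3) + 145)**2 = ((25 + 6)/16 + 145)**2 = ((1/16)*31 + 145)**2 = (31/16 + 145)**2 = (2351/16)**2 = 5527201/256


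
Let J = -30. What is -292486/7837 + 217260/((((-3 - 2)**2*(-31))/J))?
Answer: 2034132878/242947 ≈ 8372.8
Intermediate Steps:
-292486/7837 + 217260/((((-3 - 2)**2*(-31))/J)) = -292486/7837 + 217260/((((-3 - 2)**2*(-31))/(-30))) = -292486*1/7837 + 217260/((((-5)**2*(-31))*(-1/30))) = -292486/7837 + 217260/(((25*(-31))*(-1/30))) = -292486/7837 + 217260/((-775*(-1/30))) = -292486/7837 + 217260/(155/6) = -292486/7837 + 217260*(6/155) = -292486/7837 + 260712/31 = 2034132878/242947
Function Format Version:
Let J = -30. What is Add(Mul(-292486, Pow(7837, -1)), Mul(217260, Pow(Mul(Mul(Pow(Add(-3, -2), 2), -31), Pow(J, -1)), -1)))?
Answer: Rational(2034132878, 242947) ≈ 8372.8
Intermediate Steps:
Add(Mul(-292486, Pow(7837, -1)), Mul(217260, Pow(Mul(Mul(Pow(Add(-3, -2), 2), -31), Pow(J, -1)), -1))) = Add(Mul(-292486, Pow(7837, -1)), Mul(217260, Pow(Mul(Mul(Pow(Add(-3, -2), 2), -31), Pow(-30, -1)), -1))) = Add(Mul(-292486, Rational(1, 7837)), Mul(217260, Pow(Mul(Mul(Pow(-5, 2), -31), Rational(-1, 30)), -1))) = Add(Rational(-292486, 7837), Mul(217260, Pow(Mul(Mul(25, -31), Rational(-1, 30)), -1))) = Add(Rational(-292486, 7837), Mul(217260, Pow(Mul(-775, Rational(-1, 30)), -1))) = Add(Rational(-292486, 7837), Mul(217260, Pow(Rational(155, 6), -1))) = Add(Rational(-292486, 7837), Mul(217260, Rational(6, 155))) = Add(Rational(-292486, 7837), Rational(260712, 31)) = Rational(2034132878, 242947)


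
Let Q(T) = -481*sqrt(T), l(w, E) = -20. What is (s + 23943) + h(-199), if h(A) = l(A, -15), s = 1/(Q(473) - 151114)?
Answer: 543674271123175/22726007243 + 481*sqrt(473)/22726007243 ≈ 23923.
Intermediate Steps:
s = 1/(-151114 - 481*sqrt(473)) (s = 1/(-481*sqrt(473) - 151114) = 1/(-151114 - 481*sqrt(473)) ≈ -6.1891e-6)
h(A) = -20
(s + 23943) + h(-199) = ((-151114/22726007243 + 481*sqrt(473)/22726007243) + 23943) - 20 = (544128791268035/22726007243 + 481*sqrt(473)/22726007243) - 20 = 543674271123175/22726007243 + 481*sqrt(473)/22726007243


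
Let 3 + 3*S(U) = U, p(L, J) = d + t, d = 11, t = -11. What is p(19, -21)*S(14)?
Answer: 0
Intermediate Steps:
p(L, J) = 0 (p(L, J) = 11 - 11 = 0)
S(U) = -1 + U/3
p(19, -21)*S(14) = 0*(-1 + (⅓)*14) = 0*(-1 + 14/3) = 0*(11/3) = 0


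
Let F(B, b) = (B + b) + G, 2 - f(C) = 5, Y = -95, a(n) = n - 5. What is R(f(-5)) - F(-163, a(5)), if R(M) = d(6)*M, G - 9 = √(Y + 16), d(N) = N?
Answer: 136 - I*√79 ≈ 136.0 - 8.8882*I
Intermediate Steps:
a(n) = -5 + n
f(C) = -3 (f(C) = 2 - 1*5 = 2 - 5 = -3)
G = 9 + I*√79 (G = 9 + √(-95 + 16) = 9 + √(-79) = 9 + I*√79 ≈ 9.0 + 8.8882*I)
R(M) = 6*M
F(B, b) = 9 + B + b + I*√79 (F(B, b) = (B + b) + (9 + I*√79) = 9 + B + b + I*√79)
R(f(-5)) - F(-163, a(5)) = 6*(-3) - (9 - 163 + (-5 + 5) + I*√79) = -18 - (9 - 163 + 0 + I*√79) = -18 - (-154 + I*√79) = -18 + (154 - I*√79) = 136 - I*√79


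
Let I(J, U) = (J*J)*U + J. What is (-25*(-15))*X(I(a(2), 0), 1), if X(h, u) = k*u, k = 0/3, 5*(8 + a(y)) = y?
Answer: 0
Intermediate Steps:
a(y) = -8 + y/5
k = 0 (k = 0*(⅓) = 0)
I(J, U) = J + U*J² (I(J, U) = J²*U + J = U*J² + J = J + U*J²)
X(h, u) = 0 (X(h, u) = 0*u = 0)
(-25*(-15))*X(I(a(2), 0), 1) = -25*(-15)*0 = 375*0 = 0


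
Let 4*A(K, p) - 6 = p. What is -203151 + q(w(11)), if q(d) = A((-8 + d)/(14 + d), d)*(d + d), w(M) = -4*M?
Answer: -202315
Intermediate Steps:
A(K, p) = 3/2 + p/4
q(d) = 2*d*(3/2 + d/4) (q(d) = (3/2 + d/4)*(d + d) = (3/2 + d/4)*(2*d) = 2*d*(3/2 + d/4))
-203151 + q(w(11)) = -203151 + (-4*11)*(6 - 4*11)/2 = -203151 + (1/2)*(-44)*(6 - 44) = -203151 + (1/2)*(-44)*(-38) = -203151 + 836 = -202315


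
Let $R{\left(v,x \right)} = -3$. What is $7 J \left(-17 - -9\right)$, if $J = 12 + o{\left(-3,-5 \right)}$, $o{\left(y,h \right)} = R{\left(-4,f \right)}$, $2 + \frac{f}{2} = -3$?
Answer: $-504$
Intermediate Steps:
$f = -10$ ($f = -4 + 2 \left(-3\right) = -4 - 6 = -10$)
$o{\left(y,h \right)} = -3$
$J = 9$ ($J = 12 - 3 = 9$)
$7 J \left(-17 - -9\right) = 7 \cdot 9 \left(-17 - -9\right) = 63 \left(-17 + 9\right) = 63 \left(-8\right) = -504$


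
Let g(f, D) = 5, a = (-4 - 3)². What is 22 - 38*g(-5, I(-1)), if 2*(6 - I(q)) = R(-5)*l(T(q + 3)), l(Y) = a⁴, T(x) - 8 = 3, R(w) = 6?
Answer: -168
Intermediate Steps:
T(x) = 11 (T(x) = 8 + 3 = 11)
a = 49 (a = (-7)² = 49)
l(Y) = 5764801 (l(Y) = 49⁴ = 5764801)
I(q) = -17294397 (I(q) = 6 - 3*5764801 = 6 - ½*34588806 = 6 - 17294403 = -17294397)
22 - 38*g(-5, I(-1)) = 22 - 38*5 = 22 - 190 = -168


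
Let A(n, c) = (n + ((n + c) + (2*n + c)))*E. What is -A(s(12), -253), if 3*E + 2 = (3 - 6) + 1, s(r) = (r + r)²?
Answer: 7192/3 ≈ 2397.3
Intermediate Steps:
s(r) = 4*r² (s(r) = (2*r)² = 4*r²)
E = -4/3 (E = -⅔ + ((3 - 6) + 1)/3 = -⅔ + (-3 + 1)/3 = -⅔ + (⅓)*(-2) = -⅔ - ⅔ = -4/3 ≈ -1.3333)
A(n, c) = -16*n/3 - 8*c/3 (A(n, c) = (n + ((n + c) + (2*n + c)))*(-4/3) = (n + ((c + n) + (c + 2*n)))*(-4/3) = (n + (2*c + 3*n))*(-4/3) = (2*c + 4*n)*(-4/3) = -16*n/3 - 8*c/3)
-A(s(12), -253) = -(-64*12²/3 - 8/3*(-253)) = -(-64*144/3 + 2024/3) = -(-16/3*576 + 2024/3) = -(-3072 + 2024/3) = -1*(-7192/3) = 7192/3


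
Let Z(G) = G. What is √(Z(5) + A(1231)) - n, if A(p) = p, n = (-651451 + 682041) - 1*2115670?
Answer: 2085080 + 2*√309 ≈ 2.0851e+6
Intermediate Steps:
n = -2085080 (n = 30590 - 2115670 = -2085080)
√(Z(5) + A(1231)) - n = √(5 + 1231) - 1*(-2085080) = √1236 + 2085080 = 2*√309 + 2085080 = 2085080 + 2*√309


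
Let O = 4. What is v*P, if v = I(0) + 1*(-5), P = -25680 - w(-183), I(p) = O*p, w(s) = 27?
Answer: 128535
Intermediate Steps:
I(p) = 4*p
P = -25707 (P = -25680 - 1*27 = -25680 - 27 = -25707)
v = -5 (v = 4*0 + 1*(-5) = 0 - 5 = -5)
v*P = -5*(-25707) = 128535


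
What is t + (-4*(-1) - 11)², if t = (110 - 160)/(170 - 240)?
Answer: 348/7 ≈ 49.714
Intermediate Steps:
t = 5/7 (t = -50/(-70) = -50*(-1/70) = 5/7 ≈ 0.71429)
t + (-4*(-1) - 11)² = 5/7 + (-4*(-1) - 11)² = 5/7 + (4 - 11)² = 5/7 + (-7)² = 5/7 + 49 = 348/7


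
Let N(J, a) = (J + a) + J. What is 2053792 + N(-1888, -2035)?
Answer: 2047981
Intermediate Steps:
N(J, a) = a + 2*J
2053792 + N(-1888, -2035) = 2053792 + (-2035 + 2*(-1888)) = 2053792 + (-2035 - 3776) = 2053792 - 5811 = 2047981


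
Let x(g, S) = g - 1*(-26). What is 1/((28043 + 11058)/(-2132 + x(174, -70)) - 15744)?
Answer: -1932/30456509 ≈ -6.3435e-5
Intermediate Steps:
x(g, S) = 26 + g (x(g, S) = g + 26 = 26 + g)
1/((28043 + 11058)/(-2132 + x(174, -70)) - 15744) = 1/((28043 + 11058)/(-2132 + (26 + 174)) - 15744) = 1/(39101/(-2132 + 200) - 15744) = 1/(39101/(-1932) - 15744) = 1/(39101*(-1/1932) - 15744) = 1/(-39101/1932 - 15744) = 1/(-30456509/1932) = -1932/30456509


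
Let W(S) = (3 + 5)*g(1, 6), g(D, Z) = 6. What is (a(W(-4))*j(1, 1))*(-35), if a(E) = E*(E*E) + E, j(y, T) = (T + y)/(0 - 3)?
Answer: 2581600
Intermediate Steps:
j(y, T) = -T/3 - y/3 (j(y, T) = (T + y)/(-3) = (T + y)*(-1/3) = -T/3 - y/3)
W(S) = 48 (W(S) = (3 + 5)*6 = 8*6 = 48)
a(E) = E + E**3 (a(E) = E*E**2 + E = E**3 + E = E + E**3)
(a(W(-4))*j(1, 1))*(-35) = ((48 + 48**3)*(-1/3*1 - 1/3*1))*(-35) = ((48 + 110592)*(-1/3 - 1/3))*(-35) = (110640*(-2/3))*(-35) = -73760*(-35) = 2581600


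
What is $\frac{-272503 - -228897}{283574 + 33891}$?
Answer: $- \frac{43606}{317465} \approx -0.13736$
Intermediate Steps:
$\frac{-272503 - -228897}{283574 + 33891} = \frac{-272503 + \left(-17702 + 246599\right)}{317465} = \left(-272503 + 228897\right) \frac{1}{317465} = \left(-43606\right) \frac{1}{317465} = - \frac{43606}{317465}$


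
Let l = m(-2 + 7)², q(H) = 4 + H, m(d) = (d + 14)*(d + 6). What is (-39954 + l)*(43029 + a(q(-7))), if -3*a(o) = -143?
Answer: 481640210/3 ≈ 1.6055e+8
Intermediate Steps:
m(d) = (6 + d)*(14 + d) (m(d) = (14 + d)*(6 + d) = (6 + d)*(14 + d))
l = 43681 (l = (84 + (-2 + 7)² + 20*(-2 + 7))² = (84 + 5² + 20*5)² = (84 + 25 + 100)² = 209² = 43681)
a(o) = 143/3 (a(o) = -⅓*(-143) = 143/3)
(-39954 + l)*(43029 + a(q(-7))) = (-39954 + 43681)*(43029 + 143/3) = 3727*(129230/3) = 481640210/3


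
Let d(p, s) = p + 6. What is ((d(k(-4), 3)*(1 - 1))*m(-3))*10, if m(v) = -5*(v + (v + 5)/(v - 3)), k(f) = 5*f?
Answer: 0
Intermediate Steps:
d(p, s) = 6 + p
m(v) = -5*v - 5*(5 + v)/(-3 + v) (m(v) = -5*(v + (5 + v)/(-3 + v)) = -5*v - 5*(5 + v)/(-3 + v))
((d(k(-4), 3)*(1 - 1))*m(-3))*10 = (((6 + 5*(-4))*(1 - 1))*(5*(-5 - 1*(-3)**2 + 2*(-3))/(-3 - 3)))*10 = (((6 - 20)*0)*(5*(-5 - 1*9 - 6)/(-6)))*10 = ((-14*0)*(5*(-1/6)*(-5 - 9 - 6)))*10 = (0*(5*(-1/6)*(-20)))*10 = (0*(50/3))*10 = 0*10 = 0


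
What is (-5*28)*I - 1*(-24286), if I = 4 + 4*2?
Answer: 22606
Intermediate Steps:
I = 12 (I = 4 + 8 = 12)
(-5*28)*I - 1*(-24286) = -5*28*12 - 1*(-24286) = -140*12 + 24286 = -1680 + 24286 = 22606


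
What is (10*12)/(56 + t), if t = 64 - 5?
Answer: 24/23 ≈ 1.0435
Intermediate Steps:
t = 59
(10*12)/(56 + t) = (10*12)/(56 + 59) = 120/115 = 120*(1/115) = 24/23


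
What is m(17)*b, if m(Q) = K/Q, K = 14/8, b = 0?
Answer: 0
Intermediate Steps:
K = 7/4 (K = 14*(1/8) = 7/4 ≈ 1.7500)
m(Q) = 7/(4*Q)
m(17)*b = ((7/4)/17)*0 = ((7/4)*(1/17))*0 = (7/68)*0 = 0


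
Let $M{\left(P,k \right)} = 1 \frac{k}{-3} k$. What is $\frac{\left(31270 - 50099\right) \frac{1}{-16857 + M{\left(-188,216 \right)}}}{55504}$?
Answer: $\frac{18829}{1798829136} \approx 1.0467 \cdot 10^{-5}$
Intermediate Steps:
$M{\left(P,k \right)} = - \frac{k^{2}}{3}$ ($M{\left(P,k \right)} = 1 k \left(- \frac{1}{3}\right) k = 1 \left(- \frac{k}{3}\right) k = - \frac{k}{3} k = - \frac{k^{2}}{3}$)
$\frac{\left(31270 - 50099\right) \frac{1}{-16857 + M{\left(-188,216 \right)}}}{55504} = \frac{\left(31270 - 50099\right) \frac{1}{-16857 - \frac{216^{2}}{3}}}{55504} = - \frac{18829}{-16857 - 15552} \cdot \frac{1}{55504} = - \frac{18829}{-32409} \cdot \frac{1}{55504} = \left(-18829\right) \left(- \frac{1}{32409}\right) \frac{1}{55504} = \frac{18829}{32409} \cdot \frac{1}{55504} = \frac{18829}{1798829136}$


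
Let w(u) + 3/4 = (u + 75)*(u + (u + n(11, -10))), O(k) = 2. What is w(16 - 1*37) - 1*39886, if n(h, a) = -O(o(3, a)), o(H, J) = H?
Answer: -169051/4 ≈ -42263.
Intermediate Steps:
n(h, a) = -2 (n(h, a) = -1*2 = -2)
w(u) = -¾ + (-2 + 2*u)*(75 + u) (w(u) = -¾ + (u + 75)*(u + (u - 2)) = -¾ + (75 + u)*(u + (-2 + u)) = -¾ + (75 + u)*(-2 + 2*u) = -¾ + (-2 + 2*u)*(75 + u))
w(16 - 1*37) - 1*39886 = (-603/4 + 2*(16 - 1*37)² + 148*(16 - 1*37)) - 1*39886 = (-603/4 + 2*(16 - 37)² + 148*(16 - 37)) - 39886 = (-603/4 + 2*(-21)² + 148*(-21)) - 39886 = (-603/4 + 2*441 - 3108) - 39886 = (-603/4 + 882 - 3108) - 39886 = -9507/4 - 39886 = -169051/4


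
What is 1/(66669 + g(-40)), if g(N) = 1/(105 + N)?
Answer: 65/4333486 ≈ 1.4999e-5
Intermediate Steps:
1/(66669 + g(-40)) = 1/(66669 + 1/(105 - 40)) = 1/(66669 + 1/65) = 1/(4333486/65) = 65/4333486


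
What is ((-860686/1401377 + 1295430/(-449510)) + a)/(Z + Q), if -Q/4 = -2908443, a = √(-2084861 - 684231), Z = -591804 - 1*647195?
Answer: -220227277097/654801028314626371 + 2*I*√692273/10394773 ≈ -3.3633e-7 + 0.00016009*I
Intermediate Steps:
Z = -1238999 (Z = -591804 - 647195 = -1238999)
a = 2*I*√692273 (a = √(-2769092) = 2*I*√692273 ≈ 1664.1*I)
Q = 11633772 (Q = -4*(-2908443) = 11633772)
((-860686/1401377 + 1295430/(-449510)) + a)/(Z + Q) = ((-860686/1401377 + 1295430/(-449510)) + 2*I*√692273)/(-1238999 + 11633772) = ((-860686*1/1401377 + 1295430*(-1/449510)) + 2*I*√692273)/10394773 = ((-860686/1401377 - 129543/44951) + 2*I*√692273)*(1/10394773) = (-220227277097/62993297527 + 2*I*√692273)*(1/10394773) = -220227277097/654801028314626371 + 2*I*√692273/10394773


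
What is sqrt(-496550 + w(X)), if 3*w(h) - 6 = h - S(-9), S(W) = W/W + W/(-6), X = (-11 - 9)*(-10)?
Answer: I*sqrt(17873358)/6 ≈ 704.62*I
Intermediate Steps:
X = 200 (X = -20*(-10) = 200)
S(W) = 1 - W/6 (S(W) = 1 + W*(-1/6) = 1 - W/6)
w(h) = 7/6 + h/3 (w(h) = 2 + (h - (1 - 1/6*(-9)))/3 = 2 + (h - (1 + 3/2))/3 = 2 + (h - 1*5/2)/3 = 2 + (h - 5/2)/3 = 2 + (-5/2 + h)/3 = 2 + (-5/6 + h/3) = 7/6 + h/3)
sqrt(-496550 + w(X)) = sqrt(-496550 + (7/6 + (1/3)*200)) = sqrt(-496550 + (7/6 + 200/3)) = sqrt(-496550 + 407/6) = sqrt(-2978893/6) = I*sqrt(17873358)/6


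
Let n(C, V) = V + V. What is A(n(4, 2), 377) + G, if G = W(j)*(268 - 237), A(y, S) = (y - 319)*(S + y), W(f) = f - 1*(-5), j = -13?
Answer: -120263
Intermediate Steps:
n(C, V) = 2*V
W(f) = 5 + f (W(f) = f + 5 = 5 + f)
A(y, S) = (-319 + y)*(S + y)
G = -248 (G = (5 - 13)*(268 - 237) = -8*31 = -248)
A(n(4, 2), 377) + G = ((2*2)**2 - 319*377 - 638*2 + 377*(2*2)) - 248 = (4**2 - 120263 - 319*4 + 377*4) - 248 = (16 - 120263 - 1276 + 1508) - 248 = -120015 - 248 = -120263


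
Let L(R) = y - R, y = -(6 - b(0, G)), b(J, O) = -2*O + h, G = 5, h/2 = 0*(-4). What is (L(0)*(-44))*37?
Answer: 26048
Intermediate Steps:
h = 0 (h = 2*(0*(-4)) = 2*0 = 0)
b(J, O) = -2*O (b(J, O) = -2*O + 0 = -2*O)
y = -16 (y = -(6 - (-2)*5) = -(6 - 1*(-10)) = -(6 + 10) = -1*16 = -16)
L(R) = -16 - R
(L(0)*(-44))*37 = ((-16 - 1*0)*(-44))*37 = ((-16 + 0)*(-44))*37 = -16*(-44)*37 = 704*37 = 26048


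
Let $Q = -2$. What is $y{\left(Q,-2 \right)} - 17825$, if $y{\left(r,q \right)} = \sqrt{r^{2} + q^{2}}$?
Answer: $-17825 + 2 \sqrt{2} \approx -17822.0$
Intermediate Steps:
$y{\left(r,q \right)} = \sqrt{q^{2} + r^{2}}$
$y{\left(Q,-2 \right)} - 17825 = \sqrt{\left(-2\right)^{2} + \left(-2\right)^{2}} - 17825 = \sqrt{4 + 4} - 17825 = \sqrt{8} - 17825 = 2 \sqrt{2} - 17825 = -17825 + 2 \sqrt{2}$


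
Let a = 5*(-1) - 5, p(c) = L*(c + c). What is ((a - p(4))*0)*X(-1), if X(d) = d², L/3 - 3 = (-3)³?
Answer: 0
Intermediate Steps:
L = -72 (L = 9 + 3*(-3)³ = 9 + 3*(-27) = 9 - 81 = -72)
p(c) = -144*c (p(c) = -72*(c + c) = -144*c)
a = -10 (a = -5 - 5 = -10)
((a - p(4))*0)*X(-1) = ((-10 - (-144)*4)*0)*(-1)² = ((-10 - 1*(-576))*0)*1 = ((-10 + 576)*0)*1 = (566*0)*1 = 0*1 = 0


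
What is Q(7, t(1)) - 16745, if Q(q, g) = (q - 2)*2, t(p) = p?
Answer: -16735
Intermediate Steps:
Q(q, g) = -4 + 2*q (Q(q, g) = (-2 + q)*2 = -4 + 2*q)
Q(7, t(1)) - 16745 = (-4 + 2*7) - 16745 = (-4 + 14) - 16745 = 10 - 16745 = -16735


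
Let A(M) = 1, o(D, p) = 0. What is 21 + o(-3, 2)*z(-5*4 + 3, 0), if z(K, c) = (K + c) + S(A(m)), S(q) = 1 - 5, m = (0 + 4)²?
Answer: 21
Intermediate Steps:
m = 16 (m = 4² = 16)
S(q) = -4
z(K, c) = -4 + K + c (z(K, c) = (K + c) - 4 = -4 + K + c)
21 + o(-3, 2)*z(-5*4 + 3, 0) = 21 + 0*(-4 + (-5*4 + 3) + 0) = 21 + 0*(-4 + (-20 + 3) + 0) = 21 + 0*(-4 - 17 + 0) = 21 + 0*(-21) = 21 + 0 = 21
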